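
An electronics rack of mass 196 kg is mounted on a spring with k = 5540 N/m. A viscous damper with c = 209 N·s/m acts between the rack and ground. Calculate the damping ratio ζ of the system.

0.100

ω_n = √(k/m) = √(5540/196) = 5.317 rad/s.
Critical damping c_c = 2√(k·m) = 2√(5540 × 196) = 2084 N·s/m, so ζ = c/c_c = 209/2084 = 0.1003.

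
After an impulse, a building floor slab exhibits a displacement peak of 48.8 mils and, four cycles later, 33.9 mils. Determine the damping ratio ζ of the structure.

0.0145

Logarithmic decrement δ = (1/n)·ln(x₀/x_n) = (1/4)·ln(48.8/33.9) = (1/4)·ln(1.440) = 0.09108.
ζ = δ/√(4π² + δ²) = 0.09108/√(39.48 + 0.00830) = 0.09108/6.284 = 0.01449.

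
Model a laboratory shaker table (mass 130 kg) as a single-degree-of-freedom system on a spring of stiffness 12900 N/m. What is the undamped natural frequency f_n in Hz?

ω_n = √(k/m) = √(12900/130) = √99.23 = 9.961 rad/s.
f_n = ω_n/(2π) = 9.961/6.283 = 1.585 Hz.

1.59 Hz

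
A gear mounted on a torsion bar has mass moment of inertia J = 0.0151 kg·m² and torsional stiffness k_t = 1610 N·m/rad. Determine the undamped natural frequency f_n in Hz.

52.0 Hz

ω_n = √(k_t/J) = √(1610/0.0151) = √106600 = 326.5 rad/s.
f_n = ω_n/(2π) = 326.5/6.283 = 51.97 Hz.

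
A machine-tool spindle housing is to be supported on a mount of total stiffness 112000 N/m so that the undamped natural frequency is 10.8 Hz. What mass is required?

ω_n = 2πf_n = 2π × 10.8 = 67.86 rad/s.
m = k/ω_n² = 112000/67.86² = 112000/4605 = 24.32 kg.

24.3 kg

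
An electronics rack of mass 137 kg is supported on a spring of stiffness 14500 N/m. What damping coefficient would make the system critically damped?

2820 N·s/m

c_c = 2√(k·m) = 2√(14500 × 137) = 2 × 1409 = 2819 N·s/m.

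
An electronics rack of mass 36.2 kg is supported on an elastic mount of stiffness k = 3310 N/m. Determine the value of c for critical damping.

692 N·s/m

c_c = 2√(k·m) = 2√(3310 × 36.2) = 2 × 346.2 = 692.3 N·s/m.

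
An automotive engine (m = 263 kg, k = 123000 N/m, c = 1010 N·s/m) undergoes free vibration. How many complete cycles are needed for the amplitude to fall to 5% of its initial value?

ζ = c/(2√(km)) = 1010/(2√(123000 × 263)) = 1010/11380 = 0.08879.
Logarithmic decrement δ = 2πζ/√(1 − ζ²) = 2π × 0.08879/√(1 − 0.00788) = 0.5601.
x_n/x₀ = e^(−nδ) ≤ 0.05; take ln: n ≥ ln(1/0.05)/δ = 2.996/0.5601 = 5.349.
So 6 complete cycles are required.

6 cycles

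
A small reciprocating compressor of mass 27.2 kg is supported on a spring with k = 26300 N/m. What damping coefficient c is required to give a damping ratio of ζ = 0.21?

c_c = 2√(k·m) = 2√(26300 × 27.2) = 1692 N·s/m.
c = ζ·c_c = 0.21 × 1692 = 355.2 N·s/m.

355 N·s/m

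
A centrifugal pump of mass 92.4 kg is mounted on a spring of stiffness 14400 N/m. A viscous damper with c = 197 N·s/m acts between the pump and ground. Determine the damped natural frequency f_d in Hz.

1.98 Hz

ω_n = √(k/m) = √(14400/92.4) = 12.48 rad/s.
Critical damping c_c = 2√(k·m) = 2√(14400 × 92.4) = 2307 N·s/m, so ζ = c/c_c = 197/2307 = 0.08539.
ω_d = ω_n√(1 − ζ²) = 12.48 × √(1 − 0.00729) = 12.44 rad/s.
f_d = ω_d/(2π) = 1.980 Hz.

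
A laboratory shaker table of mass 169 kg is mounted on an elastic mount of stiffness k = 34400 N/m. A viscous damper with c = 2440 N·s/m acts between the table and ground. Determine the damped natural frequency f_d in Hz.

ω_n = √(k/m) = √(34400/169) = 14.27 rad/s.
Critical damping c_c = 2√(k·m) = 2√(34400 × 169) = 4822 N·s/m, so ζ = c/c_c = 2440/4822 = 0.5060.
ω_d = ω_n√(1 − ζ²) = 14.27 × √(1 − 0.256) = 12.31 rad/s.
f_d = ω_d/(2π) = 1.959 Hz.

1.96 Hz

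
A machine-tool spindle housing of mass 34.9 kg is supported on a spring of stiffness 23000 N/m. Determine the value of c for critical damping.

1790 N·s/m

c_c = 2√(k·m) = 2√(23000 × 34.9) = 2 × 895.9 = 1792 N·s/m.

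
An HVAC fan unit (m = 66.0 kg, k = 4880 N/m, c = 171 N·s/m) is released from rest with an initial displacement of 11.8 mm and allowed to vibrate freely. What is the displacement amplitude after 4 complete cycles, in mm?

0.256 mm

ζ = c/(2√(km)) = 171/(2√(4880 × 66.0)) = 171/1135 = 0.1507.
Logarithmic decrement δ = 2πζ/√(1 − ζ²) = 2π × 0.1507/√(1 − 0.0227) = 0.9575.
After n cycles, x_n/x₀ = e^(−nδ), so x_4 = 11.8 × e^(−4 × 0.9575) = 11.8 × 0.02171 = 0.2561 mm.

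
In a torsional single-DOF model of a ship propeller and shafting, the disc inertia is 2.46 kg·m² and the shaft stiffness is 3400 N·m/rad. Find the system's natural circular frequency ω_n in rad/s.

37.2 rad/s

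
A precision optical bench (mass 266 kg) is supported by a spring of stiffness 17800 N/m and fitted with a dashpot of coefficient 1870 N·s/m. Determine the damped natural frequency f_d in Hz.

1.18 Hz

ω_n = √(k/m) = √(17800/266) = 8.180 rad/s.
Critical damping c_c = 2√(k·m) = 2√(17800 × 266) = 4352 N·s/m, so ζ = c/c_c = 1870/4352 = 0.4297.
ω_d = ω_n√(1 − ζ²) = 8.180 × √(1 − 0.185) = 7.387 rad/s.
f_d = ω_d/(2π) = 1.176 Hz.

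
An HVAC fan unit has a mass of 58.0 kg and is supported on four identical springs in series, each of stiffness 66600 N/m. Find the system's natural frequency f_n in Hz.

Series springs: 1/k_eq = 4/66600, so k_eq = 66600/4 = 16650 N/m.
ω_n = √(k_eq/m) = √(16650/58.0) = √287.1 = 16.94 rad/s.
f_n = ω_n/(2π) = 16.94/6.283 = 2.697 Hz.

2.70 Hz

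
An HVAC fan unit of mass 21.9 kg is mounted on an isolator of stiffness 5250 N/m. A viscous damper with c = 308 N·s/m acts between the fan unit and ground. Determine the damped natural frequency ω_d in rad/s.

13.8 rad/s

ω_n = √(k/m) = √(5250/21.9) = 15.48 rad/s.
Critical damping c_c = 2√(k·m) = 2√(5250 × 21.9) = 678.2 N·s/m, so ζ = c/c_c = 308/678.2 = 0.4542.
ω_d = ω_n√(1 − ζ²) = 15.48 × √(1 − 0.206) = 13.79 rad/s.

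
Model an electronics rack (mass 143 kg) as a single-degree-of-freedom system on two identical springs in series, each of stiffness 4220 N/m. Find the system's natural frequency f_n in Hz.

Series springs: 1/k_eq = 2/4220, so k_eq = 4220/2 = 2110 N/m.
ω_n = √(k_eq/m) = √(2110/143) = √14.76 = 3.841 rad/s.
f_n = ω_n/(2π) = 3.841/6.283 = 0.6114 Hz.

0.611 Hz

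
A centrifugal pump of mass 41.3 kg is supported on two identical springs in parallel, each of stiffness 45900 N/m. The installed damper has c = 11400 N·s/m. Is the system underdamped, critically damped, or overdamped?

Parallel springs add: k_eq = 2 × 45900 = 91800 N/m.
c_c = 2√(k_eq·m) = 3894 N·s/m; ζ = c/c_c = 11400/3894 = 2.93.
Since ζ > 1 the system is overdamped.

overdamped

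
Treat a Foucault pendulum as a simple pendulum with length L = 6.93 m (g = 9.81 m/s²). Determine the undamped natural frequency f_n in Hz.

0.189 Hz

For a simple pendulum ω_n = √(g/L) = √(9.81/6.93) = √1.416 = 1.190 rad/s.
f_n = ω_n/(2π) = 1.190/6.283 = 0.1894 Hz.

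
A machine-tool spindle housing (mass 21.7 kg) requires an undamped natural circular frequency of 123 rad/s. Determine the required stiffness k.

k = m·ω_n² = 21.7 × 123.0² = 21.7 × 15130 = 328300 N/m.

328000 N/m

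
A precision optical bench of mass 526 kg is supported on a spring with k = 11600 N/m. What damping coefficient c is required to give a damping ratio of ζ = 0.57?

2820 N·s/m

c_c = 2√(k·m) = 2√(11600 × 526) = 4940 N·s/m.
c = ζ·c_c = 0.57 × 4940 = 2816 N·s/m.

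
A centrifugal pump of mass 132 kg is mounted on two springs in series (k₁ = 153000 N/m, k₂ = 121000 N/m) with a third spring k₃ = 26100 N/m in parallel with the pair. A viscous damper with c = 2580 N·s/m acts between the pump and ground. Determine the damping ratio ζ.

Series pair: k_s = k₁k₂/(k₁+k₂) = (153000)(121000)/(153000 + 121000) = 67570 N/m. In parallel with k₃: k_eq = 67570 + 26100 = 93670 N/m.
ω_n = √(k_eq/m) = √(93670/132) = 26.64 rad/s.
Critical damping c_c = 2√(k_eq·m) = 2√(93670 × 132) = 7032 N·s/m, so ζ = c/c_c = 2580/7032 = 0.3669.

0.367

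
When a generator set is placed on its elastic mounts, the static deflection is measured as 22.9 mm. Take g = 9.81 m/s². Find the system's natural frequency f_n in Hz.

3.29 Hz

ω_n = √(g/δ_st) = √(9.81/0.0229) = √428.4 = 20.70 rad/s.
f_n = ω_n/(2π) = 20.70/6.283 = 3.294 Hz.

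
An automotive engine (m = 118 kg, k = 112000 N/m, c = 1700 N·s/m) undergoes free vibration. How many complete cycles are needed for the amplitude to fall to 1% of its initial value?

4 cycles

ζ = c/(2√(km)) = 1700/(2√(112000 × 118)) = 1700/7271 = 0.2338.
Logarithmic decrement δ = 2πζ/√(1 − ζ²) = 2π × 0.2338/√(1 − 0.0547) = 1.511.
x_n/x₀ = e^(−nδ) ≤ 0.01; take ln: n ≥ ln(1/0.01)/δ = 4.605/1.511 = 3.048.
So 4 complete cycles are required.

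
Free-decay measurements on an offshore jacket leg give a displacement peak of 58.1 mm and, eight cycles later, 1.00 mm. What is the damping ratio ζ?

Logarithmic decrement δ = (1/n)·ln(x₀/x_n) = (1/8)·ln(58.1/1.00) = (1/8)·ln(58.10) = 0.5078.
ζ = δ/√(4π² + δ²) = 0.5078/√(39.48 + 0.258) = 0.5078/6.304 = 0.08055.

0.0806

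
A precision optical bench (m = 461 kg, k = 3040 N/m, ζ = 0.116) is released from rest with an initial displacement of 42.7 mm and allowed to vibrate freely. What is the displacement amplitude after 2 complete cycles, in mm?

9.84 mm

Logarithmic decrement δ = 2πζ/√(1 − ζ²) = 2π × 0.1160/√(1 − 0.0135) = 0.7338.
After n cycles, x_n/x₀ = e^(−nδ), so x_2 = 42.7 × e^(−2 × 0.7338) = 42.7 × 0.2305 = 9.841 mm.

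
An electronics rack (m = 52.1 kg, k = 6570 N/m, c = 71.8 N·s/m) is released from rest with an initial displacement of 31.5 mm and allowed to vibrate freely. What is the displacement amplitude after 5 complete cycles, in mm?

ζ = c/(2√(km)) = 71.8/(2√(6570 × 52.1)) = 71.8/1170 = 0.06136.
Logarithmic decrement δ = 2πζ/√(1 − ζ²) = 2π × 0.06136/√(1 − 0.00377) = 0.3863.
After n cycles, x_n/x₀ = e^(−nδ), so x_5 = 31.5 × e^(−5 × 0.3863) = 31.5 × 0.1450 = 4.566 mm.

4.57 mm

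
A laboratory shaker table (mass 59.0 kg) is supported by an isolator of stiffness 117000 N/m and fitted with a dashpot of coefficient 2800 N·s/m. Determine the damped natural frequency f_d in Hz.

ω_n = √(k/m) = √(117000/59.0) = 44.53 rad/s.
Critical damping c_c = 2√(k·m) = 2√(117000 × 59.0) = 5255 N·s/m, so ζ = c/c_c = 2800/5255 = 0.5329.
ω_d = ω_n√(1 − ζ²) = 44.53 × √(1 − 0.284) = 37.68 rad/s.
f_d = ω_d/(2π) = 5.997 Hz.

6.00 Hz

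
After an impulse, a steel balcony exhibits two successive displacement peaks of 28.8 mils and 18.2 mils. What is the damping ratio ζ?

0.0729

Logarithmic decrement δ = (1/n)·ln(x₀/x_n) = (1/1)·ln(28.8/18.2) = (1/1)·ln(1.582) = 0.4590.
ζ = δ/√(4π² + δ²) = 0.4590/√(39.48 + 0.211) = 0.4590/6.300 = 0.07285.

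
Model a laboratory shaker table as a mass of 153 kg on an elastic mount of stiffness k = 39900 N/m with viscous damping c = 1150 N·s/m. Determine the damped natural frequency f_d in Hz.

ω_n = √(k/m) = √(39900/153) = 16.15 rad/s.
Critical damping c_c = 2√(k·m) = 2√(39900 × 153) = 4942 N·s/m, so ζ = c/c_c = 1150/4942 = 0.2327.
ω_d = ω_n√(1 − ζ²) = 16.15 × √(1 − 0.0542) = 15.71 rad/s.
f_d = ω_d/(2π) = 2.500 Hz.

2.50 Hz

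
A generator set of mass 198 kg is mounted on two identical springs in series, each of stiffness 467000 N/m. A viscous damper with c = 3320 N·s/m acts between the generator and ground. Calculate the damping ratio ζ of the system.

Series springs: 1/k_eq = 2/467000, so k_eq = 467000/2 = 233500 N/m.
ω_n = √(k_eq/m) = √(233500/198) = 34.34 rad/s.
Critical damping c_c = 2√(k_eq·m) = 2√(233500 × 198) = 13600 N·s/m, so ζ = c/c_c = 3320/13600 = 0.2441.

0.244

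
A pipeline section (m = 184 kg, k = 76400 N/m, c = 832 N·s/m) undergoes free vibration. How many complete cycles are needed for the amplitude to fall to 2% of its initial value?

ζ = c/(2√(km)) = 832/(2√(76400 × 184)) = 832/7499 = 0.1110.
Logarithmic decrement δ = 2πζ/√(1 − ζ²) = 2π × 0.1110/√(1 − 0.0123) = 0.7015.
x_n/x₀ = e^(−nδ) ≤ 0.02; take ln: n ≥ ln(1/0.02)/δ = 3.912/0.7015 = 5.577.
So 6 complete cycles are required.

6 cycles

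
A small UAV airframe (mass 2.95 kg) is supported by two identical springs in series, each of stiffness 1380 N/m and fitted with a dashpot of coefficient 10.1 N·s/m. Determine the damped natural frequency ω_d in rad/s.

Series springs: 1/k_eq = 2/1380, so k_eq = 1380/2 = 690.0 N/m.
ω_n = √(k_eq/m) = √(690.0/2.95) = 15.29 rad/s.
Critical damping c_c = 2√(k_eq·m) = 2√(690.0 × 2.95) = 90.23 N·s/m, so ζ = c/c_c = 10.1/90.23 = 0.1119.
ω_d = ω_n√(1 − ζ²) = 15.29 × √(1 − 0.0125) = 15.20 rad/s.

15.2 rad/s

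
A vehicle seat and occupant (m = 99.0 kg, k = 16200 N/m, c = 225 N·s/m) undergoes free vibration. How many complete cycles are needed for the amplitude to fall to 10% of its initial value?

5 cycles

ζ = c/(2√(km)) = 225/(2√(16200 × 99.0)) = 225/2533 = 0.08883.
Logarithmic decrement δ = 2πζ/√(1 − ζ²) = 2π × 0.08883/√(1 − 0.00789) = 0.5604.
x_n/x₀ = e^(−nδ) ≤ 0.1; take ln: n ≥ ln(1/0.1)/δ = 2.303/0.5604 = 4.109.
So 5 complete cycles are required.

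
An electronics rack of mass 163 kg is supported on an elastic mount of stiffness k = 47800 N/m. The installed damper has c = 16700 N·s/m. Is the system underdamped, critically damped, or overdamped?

overdamped

c_c = 2√(k·m) = 5583 N·s/m; ζ = c/c_c = 16700/5583 = 2.99.
Since ζ > 1 the system is overdamped.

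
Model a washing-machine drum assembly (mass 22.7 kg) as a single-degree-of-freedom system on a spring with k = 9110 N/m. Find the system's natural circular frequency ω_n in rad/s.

20.0 rad/s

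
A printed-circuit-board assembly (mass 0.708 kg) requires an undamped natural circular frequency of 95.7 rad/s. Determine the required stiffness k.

k = m·ω_n² = 0.708 × 95.70² = 0.708 × 9158 = 6484 N/m.

6480 N/m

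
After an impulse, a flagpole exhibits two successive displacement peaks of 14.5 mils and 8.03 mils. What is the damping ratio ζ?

Logarithmic decrement δ = (1/n)·ln(x₀/x_n) = (1/1)·ln(14.5/8.03) = (1/1)·ln(1.806) = 0.5910.
ζ = δ/√(4π² + δ²) = 0.5910/√(39.48 + 0.349) = 0.5910/6.311 = 0.09364.

0.0936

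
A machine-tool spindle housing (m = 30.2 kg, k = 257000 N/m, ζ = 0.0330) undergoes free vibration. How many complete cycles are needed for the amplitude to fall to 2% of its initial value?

19 cycles

Logarithmic decrement δ = 2πζ/√(1 − ζ²) = 2π × 0.03300/√(1 − 0.00109) = 0.2075.
x_n/x₀ = e^(−nδ) ≤ 0.02; take ln: n ≥ ln(1/0.02)/δ = 3.912/0.2075 = 18.86.
So 19 complete cycles are required.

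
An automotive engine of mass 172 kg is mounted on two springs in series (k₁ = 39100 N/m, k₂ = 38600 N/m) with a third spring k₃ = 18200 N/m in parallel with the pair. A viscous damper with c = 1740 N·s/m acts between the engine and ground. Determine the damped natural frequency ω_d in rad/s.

Series pair: k_s = k₁k₂/(k₁+k₂) = (39100)(38600)/(39100 + 38600) = 19420 N/m. In parallel with k₃: k_eq = 19420 + 18200 = 37620 N/m.
ω_n = √(k_eq/m) = √(37620/172) = 14.79 rad/s.
Critical damping c_c = 2√(k_eq·m) = 2√(37620 × 172) = 5088 N·s/m, so ζ = c/c_c = 1740/5088 = 0.3420.
ω_d = ω_n√(1 − ζ²) = 14.79 × √(1 − 0.117) = 13.90 rad/s.

13.9 rad/s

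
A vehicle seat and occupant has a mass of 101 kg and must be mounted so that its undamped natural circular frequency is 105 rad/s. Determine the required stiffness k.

1110000 N/m

k = m·ω_n² = 101 × 105.0² = 101 × 11020 = 1114000 N/m.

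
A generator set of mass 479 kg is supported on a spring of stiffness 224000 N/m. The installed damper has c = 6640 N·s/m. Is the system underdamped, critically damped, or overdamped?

c_c = 2√(k·m) = 20720 N·s/m; ζ = c/c_c = 6640/20720 = 0.321.
Since ζ < 1 the system is underdamped.

underdamped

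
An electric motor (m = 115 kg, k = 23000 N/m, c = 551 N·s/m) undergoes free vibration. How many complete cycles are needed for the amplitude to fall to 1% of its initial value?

5 cycles

ζ = c/(2√(km)) = 551/(2√(23000 × 115)) = 551/3253 = 0.1694.
Logarithmic decrement δ = 2πζ/√(1 − ζ²) = 2π × 0.1694/√(1 − 0.0287) = 1.080.
x_n/x₀ = e^(−nδ) ≤ 0.01; take ln: n ≥ ln(1/0.01)/δ = 4.605/1.080 = 4.264.
So 5 complete cycles are required.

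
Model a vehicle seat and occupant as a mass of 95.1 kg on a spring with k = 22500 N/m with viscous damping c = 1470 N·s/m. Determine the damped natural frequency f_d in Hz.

ω_n = √(k/m) = √(22500/95.1) = 15.38 rad/s.
Critical damping c_c = 2√(k·m) = 2√(22500 × 95.1) = 2926 N·s/m, so ζ = c/c_c = 1470/2926 = 0.5025.
ω_d = ω_n√(1 − ζ²) = 15.38 × √(1 − 0.252) = 13.30 rad/s.
f_d = ω_d/(2π) = 2.117 Hz.

2.12 Hz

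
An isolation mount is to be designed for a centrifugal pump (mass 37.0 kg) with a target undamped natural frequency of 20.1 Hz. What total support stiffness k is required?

590000 N/m

ω_n = 2πf_n = 2π × 20.1 = 126.3 rad/s.
k = m·ω_n² = 37.0 × 126.3² = 37.0 × 15950 = 590100 N/m.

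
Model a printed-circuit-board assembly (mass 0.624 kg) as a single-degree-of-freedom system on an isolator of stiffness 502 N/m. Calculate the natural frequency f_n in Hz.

4.51 Hz

ω_n = √(k/m) = √(502.0/0.624) = √804.5 = 28.36 rad/s.
f_n = ω_n/(2π) = 28.36/6.283 = 4.514 Hz.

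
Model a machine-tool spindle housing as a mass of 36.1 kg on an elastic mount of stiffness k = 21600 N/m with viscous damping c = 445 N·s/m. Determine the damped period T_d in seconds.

ω_n = √(k/m) = √(21600/36.1) = 24.46 rad/s.
Critical damping c_c = 2√(k·m) = 2√(21600 × 36.1) = 1766 N·s/m, so ζ = c/c_c = 445/1766 = 0.2520.
ω_d = ω_n√(1 − ζ²) = 24.46 × √(1 − 0.0635) = 23.67 rad/s.
T_d = 2π/ω_d = 0.2654 s.

0.265 s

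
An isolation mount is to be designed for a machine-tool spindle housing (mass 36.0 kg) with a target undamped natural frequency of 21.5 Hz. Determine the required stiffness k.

657000 N/m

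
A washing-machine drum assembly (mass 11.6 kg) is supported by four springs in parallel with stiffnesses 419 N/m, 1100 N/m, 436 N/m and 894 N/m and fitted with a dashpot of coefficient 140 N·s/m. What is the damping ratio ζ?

0.385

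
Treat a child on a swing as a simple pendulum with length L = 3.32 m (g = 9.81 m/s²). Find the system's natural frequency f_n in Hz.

For a simple pendulum ω_n = √(g/L) = √(9.81/3.32) = √2.955 = 1.719 rad/s.
f_n = ω_n/(2π) = 1.719/6.283 = 0.2736 Hz.

0.274 Hz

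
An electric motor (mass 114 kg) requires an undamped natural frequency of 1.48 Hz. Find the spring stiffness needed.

ω_n = 2πf_n = 2π × 1.48 = 9.299 rad/s.
k = m·ω_n² = 114 × 9.299² = 114 × 86.47 = 9858 N/m.

9860 N/m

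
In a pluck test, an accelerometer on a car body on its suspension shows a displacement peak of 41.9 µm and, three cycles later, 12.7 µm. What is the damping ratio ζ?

Logarithmic decrement δ = (1/n)·ln(x₀/x_n) = (1/3)·ln(41.9/12.7) = (1/3)·ln(3.299) = 0.3979.
ζ = δ/√(4π² + δ²) = 0.3979/√(39.48 + 0.158) = 0.3979/6.296 = 0.06320.

0.0632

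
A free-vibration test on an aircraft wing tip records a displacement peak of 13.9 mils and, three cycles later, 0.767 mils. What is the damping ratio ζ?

0.152

Logarithmic decrement δ = (1/n)·ln(x₀/x_n) = (1/3)·ln(13.9/0.767) = (1/3)·ln(18.12) = 0.9657.
ζ = δ/√(4π² + δ²) = 0.9657/√(39.48 + 0.933) = 0.9657/6.357 = 0.1519.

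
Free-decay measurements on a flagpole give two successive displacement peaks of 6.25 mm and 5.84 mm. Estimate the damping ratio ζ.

Logarithmic decrement δ = (1/n)·ln(x₀/x_n) = (1/1)·ln(6.25/5.84) = (1/1)·ln(1.070) = 0.06785.
ζ = δ/√(4π² + δ²) = 0.06785/√(39.48 + 0.00460) = 0.06785/6.284 = 0.01080.

0.0108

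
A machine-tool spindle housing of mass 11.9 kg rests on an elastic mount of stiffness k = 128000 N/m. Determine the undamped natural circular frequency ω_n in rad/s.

104 rad/s

ω_n = √(k/m) = √(128000/11.9) = √10760 = 103.7 rad/s.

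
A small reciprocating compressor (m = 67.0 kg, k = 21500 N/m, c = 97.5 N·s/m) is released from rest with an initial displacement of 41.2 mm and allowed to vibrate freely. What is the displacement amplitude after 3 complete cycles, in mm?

19.1 mm

ζ = c/(2√(km)) = 97.5/(2√(21500 × 67.0)) = 97.5/2400 = 0.04062.
Logarithmic decrement δ = 2πζ/√(1 − ζ²) = 2π × 0.04062/√(1 − 0.00165) = 0.2554.
After n cycles, x_n/x₀ = e^(−nδ), so x_3 = 41.2 × e^(−3 × 0.2554) = 41.2 × 0.4647 = 19.15 mm.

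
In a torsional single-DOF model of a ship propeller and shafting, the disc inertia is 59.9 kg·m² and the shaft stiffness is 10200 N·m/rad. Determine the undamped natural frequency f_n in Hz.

2.08 Hz

ω_n = √(k_t/J) = √(10200/59.9) = √170.3 = 13.05 rad/s.
f_n = ω_n/(2π) = 13.05/6.283 = 2.077 Hz.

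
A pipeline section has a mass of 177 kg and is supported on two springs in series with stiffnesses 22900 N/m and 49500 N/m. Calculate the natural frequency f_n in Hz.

Series springs: 1/k_eq = 1/22900 + 1/49500 = 6.387×10^-5, so k_eq = 15660 N/m.
ω_n = √(k_eq/m) = √(15660/177) = √88.46 = 9.405 rad/s.
f_n = ω_n/(2π) = 9.405/6.283 = 1.497 Hz.

1.50 Hz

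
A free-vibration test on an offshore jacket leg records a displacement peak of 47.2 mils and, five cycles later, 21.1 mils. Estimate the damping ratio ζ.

Logarithmic decrement δ = (1/n)·ln(x₀/x_n) = (1/5)·ln(47.2/21.1) = (1/5)·ln(2.237) = 0.1610.
ζ = δ/√(4π² + δ²) = 0.1610/√(39.48 + 0.0259) = 0.1610/6.285 = 0.02562.

0.0256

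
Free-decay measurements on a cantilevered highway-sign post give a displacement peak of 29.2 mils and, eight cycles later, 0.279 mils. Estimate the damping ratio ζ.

Logarithmic decrement δ = (1/n)·ln(x₀/x_n) = (1/8)·ln(29.2/0.279) = (1/8)·ln(104.7) = 0.5813.
ζ = δ/√(4π² + δ²) = 0.5813/√(39.48 + 0.338) = 0.5813/6.310 = 0.09213.

0.0921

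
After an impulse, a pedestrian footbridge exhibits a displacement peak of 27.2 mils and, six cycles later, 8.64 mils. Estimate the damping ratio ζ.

Logarithmic decrement δ = (1/n)·ln(x₀/x_n) = (1/6)·ln(27.2/8.64) = (1/6)·ln(3.148) = 0.1911.
ζ = δ/√(4π² + δ²) = 0.1911/√(39.48 + 0.0365) = 0.1911/6.286 = 0.03041.

0.0304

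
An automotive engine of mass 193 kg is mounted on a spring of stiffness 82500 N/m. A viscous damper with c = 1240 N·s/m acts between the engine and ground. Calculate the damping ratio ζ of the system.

ω_n = √(k/m) = √(82500/193) = 20.68 rad/s.
Critical damping c_c = 2√(k·m) = 2√(82500 × 193) = 7981 N·s/m, so ζ = c/c_c = 1240/7981 = 0.1554.

0.155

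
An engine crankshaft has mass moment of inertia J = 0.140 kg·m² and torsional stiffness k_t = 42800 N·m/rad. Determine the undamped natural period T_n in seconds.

ω_n = √(k_t/J) = √(42800/0.140) = √305700 = 552.9 rad/s.
T_n = 2π/ω_n = 6.283/552.9 = 0.01136 s.

0.0114 s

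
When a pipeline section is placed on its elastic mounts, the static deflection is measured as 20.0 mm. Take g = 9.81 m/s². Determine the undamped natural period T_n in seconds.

0.284 s

ω_n = √(g/δ_st) = √(9.81/0.0200) = √490.5 = 22.15 rad/s.
T_n = 2π/ω_n = 6.283/22.15 = 0.2837 s.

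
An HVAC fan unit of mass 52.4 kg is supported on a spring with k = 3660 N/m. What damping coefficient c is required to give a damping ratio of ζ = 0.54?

473 N·s/m

c_c = 2√(k·m) = 2√(3660 × 52.4) = 875.9 N·s/m.
c = ζ·c_c = 0.54 × 875.9 = 473.0 N·s/m.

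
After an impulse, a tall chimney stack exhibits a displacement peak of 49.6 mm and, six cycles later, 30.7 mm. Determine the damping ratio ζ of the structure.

0.0127

Logarithmic decrement δ = (1/n)·ln(x₀/x_n) = (1/6)·ln(49.6/30.7) = (1/6)·ln(1.616) = 0.07995.
ζ = δ/√(4π² + δ²) = 0.07995/√(39.48 + 0.00639) = 0.07995/6.284 = 0.01272.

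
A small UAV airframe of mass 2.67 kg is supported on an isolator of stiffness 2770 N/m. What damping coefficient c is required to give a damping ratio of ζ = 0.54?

c_c = 2√(k·m) = 2√(2770 × 2.67) = 172.0 N·s/m.
c = ζ·c_c = 0.54 × 172.0 = 92.88 N·s/m.

92.9 N·s/m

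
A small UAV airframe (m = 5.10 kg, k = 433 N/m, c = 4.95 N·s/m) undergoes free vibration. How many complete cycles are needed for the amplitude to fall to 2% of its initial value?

12 cycles

ζ = c/(2√(km)) = 4.95/(2√(433 × 5.10)) = 4.95/93.99 = 0.05267.
Logarithmic decrement δ = 2πζ/√(1 − ζ²) = 2π × 0.05267/√(1 − 0.00277) = 0.3314.
x_n/x₀ = e^(−nδ) ≤ 0.02; take ln: n ≥ ln(1/0.02)/δ = 3.912/0.3314 = 11.81.
So 12 complete cycles are required.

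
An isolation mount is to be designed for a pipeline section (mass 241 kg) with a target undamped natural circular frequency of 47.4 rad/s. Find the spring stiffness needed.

541000 N/m

k = m·ω_n² = 241 × 47.40² = 241 × 2247 = 541500 N/m.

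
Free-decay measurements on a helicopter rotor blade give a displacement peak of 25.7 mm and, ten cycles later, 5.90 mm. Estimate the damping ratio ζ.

0.0234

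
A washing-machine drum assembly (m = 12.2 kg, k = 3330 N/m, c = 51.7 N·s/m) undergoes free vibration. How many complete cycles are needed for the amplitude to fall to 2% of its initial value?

5 cycles

ζ = c/(2√(km)) = 51.7/(2√(3330 × 12.2)) = 51.7/403.1 = 0.1283.
Logarithmic decrement δ = 2πζ/√(1 − ζ²) = 2π × 0.1283/√(1 − 0.0164) = 0.8125.
x_n/x₀ = e^(−nδ) ≤ 0.02; take ln: n ≥ ln(1/0.02)/δ = 3.912/0.8125 = 4.815.
So 5 complete cycles are required.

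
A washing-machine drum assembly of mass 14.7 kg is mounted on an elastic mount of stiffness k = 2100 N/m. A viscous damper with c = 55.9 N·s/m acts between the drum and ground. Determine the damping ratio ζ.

0.159

ω_n = √(k/m) = √(2100/14.7) = 11.95 rad/s.
Critical damping c_c = 2√(k·m) = 2√(2100 × 14.7) = 351.4 N·s/m, so ζ = c/c_c = 55.9/351.4 = 0.1591.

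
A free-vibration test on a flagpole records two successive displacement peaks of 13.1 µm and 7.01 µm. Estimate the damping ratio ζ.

Logarithmic decrement δ = (1/n)·ln(x₀/x_n) = (1/1)·ln(13.1/7.01) = (1/1)·ln(1.869) = 0.6253.
ζ = δ/√(4π² + δ²) = 0.6253/√(39.48 + 0.391) = 0.6253/6.314 = 0.09903.

0.0990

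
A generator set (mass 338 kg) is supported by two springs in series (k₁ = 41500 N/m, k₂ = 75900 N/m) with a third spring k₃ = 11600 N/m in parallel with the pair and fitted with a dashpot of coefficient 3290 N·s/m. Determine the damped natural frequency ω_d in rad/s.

Series pair: k_s = k₁k₂/(k₁+k₂) = (41500)(75900)/(41500 + 75900) = 26830 N/m. In parallel with k₃: k_eq = 26830 + 11600 = 38430 N/m.
ω_n = √(k_eq/m) = √(38430/338) = 10.66 rad/s.
Critical damping c_c = 2√(k_eq·m) = 2√(38430 × 338) = 7208 N·s/m, so ζ = c/c_c = 3290/7208 = 0.4564.
ω_d = ω_n√(1 − ζ²) = 10.66 × √(1 − 0.208) = 9.487 rad/s.

9.49 rad/s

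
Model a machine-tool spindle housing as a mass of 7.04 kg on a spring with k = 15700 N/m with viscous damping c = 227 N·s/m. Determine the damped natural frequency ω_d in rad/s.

ω_n = √(k/m) = √(15700/7.04) = 47.22 rad/s.
Critical damping c_c = 2√(k·m) = 2√(15700 × 7.04) = 664.9 N·s/m, so ζ = c/c_c = 227/664.9 = 0.3414.
ω_d = ω_n√(1 − ζ²) = 47.22 × √(1 − 0.117) = 44.39 rad/s.

44.4 rad/s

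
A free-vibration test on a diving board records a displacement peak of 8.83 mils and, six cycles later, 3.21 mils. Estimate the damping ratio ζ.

0.0268

Logarithmic decrement δ = (1/n)·ln(x₀/x_n) = (1/6)·ln(8.83/3.21) = (1/6)·ln(2.751) = 0.1686.
ζ = δ/√(4π² + δ²) = 0.1686/√(39.48 + 0.0284) = 0.1686/6.285 = 0.02683.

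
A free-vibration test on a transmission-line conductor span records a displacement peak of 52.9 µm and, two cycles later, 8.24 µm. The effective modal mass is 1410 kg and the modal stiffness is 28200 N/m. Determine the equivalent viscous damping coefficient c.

1850 N·s/m

Logarithmic decrement δ = (1/n)·ln(x₀/x_n) = (1/2)·ln(52.9/8.24) = (1/2)·ln(6.420) = 0.9297.
ζ = δ/√(4π² + δ²) = 0.9297/√(39.48 + 0.864) = 0.9297/6.352 = 0.1464.
c = ζ · 2√(km) = 0.1464 × 2√(28200 × 1410) = 0.1464 × 12610 = 1846 N·s/m.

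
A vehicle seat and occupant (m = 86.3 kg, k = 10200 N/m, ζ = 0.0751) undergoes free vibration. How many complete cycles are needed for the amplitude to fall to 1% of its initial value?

Logarithmic decrement δ = 2πζ/√(1 − ζ²) = 2π × 0.07510/√(1 − 0.00564) = 0.4732.
x_n/x₀ = e^(−nδ) ≤ 0.01; take ln: n ≥ ln(1/0.01)/δ = 4.605/0.4732 = 9.732.
So 10 complete cycles are required.

10 cycles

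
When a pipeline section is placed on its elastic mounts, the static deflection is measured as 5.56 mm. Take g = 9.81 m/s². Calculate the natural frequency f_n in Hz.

ω_n = √(g/δ_st) = √(9.81/0.00556) = √1764 = 42.00 rad/s.
f_n = ω_n/(2π) = 42.00/6.283 = 6.685 Hz.

6.69 Hz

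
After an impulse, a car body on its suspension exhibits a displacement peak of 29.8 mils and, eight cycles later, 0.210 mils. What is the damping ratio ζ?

0.0981

Logarithmic decrement δ = (1/n)·ln(x₀/x_n) = (1/8)·ln(29.8/0.210) = (1/8)·ln(141.9) = 0.6194.
ζ = δ/√(4π² + δ²) = 0.6194/√(39.48 + 0.384) = 0.6194/6.314 = 0.09810.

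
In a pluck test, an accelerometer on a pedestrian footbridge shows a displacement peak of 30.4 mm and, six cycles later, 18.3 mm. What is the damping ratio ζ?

0.0135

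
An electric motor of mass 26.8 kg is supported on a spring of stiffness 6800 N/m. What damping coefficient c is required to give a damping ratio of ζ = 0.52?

444 N·s/m

c_c = 2√(k·m) = 2√(6800 × 26.8) = 853.8 N·s/m.
c = ζ·c_c = 0.52 × 853.8 = 444.0 N·s/m.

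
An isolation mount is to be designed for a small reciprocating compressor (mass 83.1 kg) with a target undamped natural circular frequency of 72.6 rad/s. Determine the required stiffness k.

k = m·ω_n² = 83.1 × 72.60² = 83.1 × 5271 = 438000 N/m.

438000 N/m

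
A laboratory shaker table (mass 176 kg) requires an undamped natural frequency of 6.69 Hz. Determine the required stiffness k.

ω_n = 2πf_n = 2π × 6.69 = 42.03 rad/s.
k = m·ω_n² = 176 × 42.03² = 176 × 1767 = 311000 N/m.

311000 N/m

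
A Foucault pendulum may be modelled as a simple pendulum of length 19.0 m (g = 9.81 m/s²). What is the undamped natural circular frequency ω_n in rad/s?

For a simple pendulum ω_n = √(g/L) = √(9.81/19.0) = √0.5163 = 0.7186 rad/s.

0.719 rad/s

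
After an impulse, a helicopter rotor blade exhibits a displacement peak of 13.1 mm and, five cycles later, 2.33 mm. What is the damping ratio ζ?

0.0549

Logarithmic decrement δ = (1/n)·ln(x₀/x_n) = (1/5)·ln(13.1/2.33) = (1/5)·ln(5.622) = 0.3453.
ζ = δ/√(4π² + δ²) = 0.3453/√(39.48 + 0.119) = 0.3453/6.293 = 0.05488.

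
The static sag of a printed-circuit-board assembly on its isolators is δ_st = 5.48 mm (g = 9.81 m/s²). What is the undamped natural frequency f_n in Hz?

ω_n = √(g/δ_st) = √(9.81/0.00548) = √1790 = 42.31 rad/s.
f_n = ω_n/(2π) = 42.31/6.283 = 6.734 Hz.

6.73 Hz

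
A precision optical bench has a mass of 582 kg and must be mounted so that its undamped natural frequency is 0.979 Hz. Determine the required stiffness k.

22000 N/m

ω_n = 2πf_n = 2π × 0.979 = 6.151 rad/s.
k = m·ω_n² = 582 × 6.151² = 582 × 37.84 = 22020 N/m.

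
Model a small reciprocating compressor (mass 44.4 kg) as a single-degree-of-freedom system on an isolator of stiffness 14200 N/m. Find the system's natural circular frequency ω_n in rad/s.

ω_n = √(k/m) = √(14200/44.4) = √319.8 = 17.88 rad/s.

17.9 rad/s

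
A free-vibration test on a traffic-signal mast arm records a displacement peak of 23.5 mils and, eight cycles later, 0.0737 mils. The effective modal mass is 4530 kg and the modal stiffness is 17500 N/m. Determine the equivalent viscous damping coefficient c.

2030 N·s/m

Logarithmic decrement δ = (1/n)·ln(x₀/x_n) = (1/8)·ln(23.5/0.0737) = (1/8)·ln(318.9) = 0.7206.
ζ = δ/√(4π² + δ²) = 0.7206/√(39.48 + 0.519) = 0.7206/6.324 = 0.1139.
c = ζ · 2√(km) = 0.1139 × 2√(17500 × 4530) = 0.1139 × 17810 = 2029 N·s/m.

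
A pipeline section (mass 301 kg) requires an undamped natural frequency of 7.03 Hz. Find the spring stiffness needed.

ω_n = 2πf_n = 2π × 7.03 = 44.17 rad/s.
k = m·ω_n² = 301 × 44.17² = 301 × 1951 = 587300 N/m.

587000 N/m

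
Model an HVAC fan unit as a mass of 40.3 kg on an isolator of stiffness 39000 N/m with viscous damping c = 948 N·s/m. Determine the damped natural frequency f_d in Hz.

ω_n = √(k/m) = √(39000/40.3) = 31.11 rad/s.
Critical damping c_c = 2√(k·m) = 2√(39000 × 40.3) = 2507 N·s/m, so ζ = c/c_c = 948/2507 = 0.3781.
ω_d = ω_n√(1 − ζ²) = 31.11 × √(1 − 0.143) = 28.80 rad/s.
f_d = ω_d/(2π) = 4.584 Hz.

4.58 Hz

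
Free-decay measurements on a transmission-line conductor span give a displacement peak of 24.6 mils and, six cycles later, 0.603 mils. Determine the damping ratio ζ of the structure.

Logarithmic decrement δ = (1/n)·ln(x₀/x_n) = (1/6)·ln(24.6/0.603) = (1/6)·ln(40.80) = 0.6181.
ζ = δ/√(4π² + δ²) = 0.6181/√(39.48 + 0.382) = 0.6181/6.314 = 0.09790.

0.0979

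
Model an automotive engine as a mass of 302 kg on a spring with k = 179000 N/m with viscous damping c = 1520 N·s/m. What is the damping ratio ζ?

0.103

ω_n = √(k/m) = √(179000/302) = 24.35 rad/s.
Critical damping c_c = 2√(k·m) = 2√(179000 × 302) = 14700 N·s/m, so ζ = c/c_c = 1520/14700 = 0.1034.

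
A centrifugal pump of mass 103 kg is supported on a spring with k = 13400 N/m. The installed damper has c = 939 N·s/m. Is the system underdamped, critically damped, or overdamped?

underdamped

c_c = 2√(k·m) = 2350 N·s/m; ζ = c/c_c = 939/2350 = 0.400.
Since ζ < 1 the system is underdamped.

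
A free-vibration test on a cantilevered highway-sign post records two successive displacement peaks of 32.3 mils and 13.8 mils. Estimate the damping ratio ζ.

Logarithmic decrement δ = (1/n)·ln(x₀/x_n) = (1/1)·ln(32.3/13.8) = (1/1)·ln(2.341) = 0.8504.
ζ = δ/√(4π² + δ²) = 0.8504/√(39.48 + 0.723) = 0.8504/6.340 = 0.1341.

0.134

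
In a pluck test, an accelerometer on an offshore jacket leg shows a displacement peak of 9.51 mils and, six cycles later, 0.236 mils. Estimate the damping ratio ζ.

0.0976

Logarithmic decrement δ = (1/n)·ln(x₀/x_n) = (1/6)·ln(9.51/0.236) = (1/6)·ln(40.30) = 0.6160.
ζ = δ/√(4π² + δ²) = 0.6160/√(39.48 + 0.380) = 0.6160/6.313 = 0.09758.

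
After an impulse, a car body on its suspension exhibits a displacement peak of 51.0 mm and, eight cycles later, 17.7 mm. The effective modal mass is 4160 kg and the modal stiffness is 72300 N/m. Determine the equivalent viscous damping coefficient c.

730 N·s/m

Logarithmic decrement δ = (1/n)·ln(x₀/x_n) = (1/8)·ln(51.0/17.7) = (1/8)·ln(2.881) = 0.1323.
ζ = δ/√(4π² + δ²) = 0.1323/√(39.48 + 0.0175) = 0.1323/6.285 = 0.02105.
c = ζ · 2√(km) = 0.02105 × 2√(72300 × 4160) = 0.02105 × 34690 = 730.1 N·s/m.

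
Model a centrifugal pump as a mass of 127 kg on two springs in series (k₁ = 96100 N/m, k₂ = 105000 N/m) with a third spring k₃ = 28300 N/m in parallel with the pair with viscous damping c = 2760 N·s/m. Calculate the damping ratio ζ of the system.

Series pair: k_s = k₁k₂/(k₁+k₂) = (96100)(105000)/(96100 + 105000) = 50180 N/m. In parallel with k₃: k_eq = 50180 + 28300 = 78480 N/m.
ω_n = √(k_eq/m) = √(78480/127) = 24.86 rad/s.
Critical damping c_c = 2√(k_eq·m) = 2√(78480 × 127) = 6314 N·s/m, so ζ = c/c_c = 2760/6314 = 0.4371.

0.437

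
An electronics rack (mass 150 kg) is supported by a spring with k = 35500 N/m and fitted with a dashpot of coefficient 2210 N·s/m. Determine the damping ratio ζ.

ω_n = √(k/m) = √(35500/150) = 15.38 rad/s.
Critical damping c_c = 2√(k·m) = 2√(35500 × 150) = 4615 N·s/m, so ζ = c/c_c = 2210/4615 = 0.4789.

0.479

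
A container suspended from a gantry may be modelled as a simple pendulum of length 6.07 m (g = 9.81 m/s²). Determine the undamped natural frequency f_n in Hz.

For a simple pendulum ω_n = √(g/L) = √(9.81/6.07) = √1.616 = 1.271 rad/s.
f_n = ω_n/(2π) = 1.271/6.283 = 0.2023 Hz.

0.202 Hz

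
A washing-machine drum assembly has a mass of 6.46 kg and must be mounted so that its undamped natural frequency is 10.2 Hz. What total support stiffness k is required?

26500 N/m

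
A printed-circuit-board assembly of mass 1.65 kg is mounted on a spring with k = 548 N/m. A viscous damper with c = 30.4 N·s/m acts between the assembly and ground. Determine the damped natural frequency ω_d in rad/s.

15.7 rad/s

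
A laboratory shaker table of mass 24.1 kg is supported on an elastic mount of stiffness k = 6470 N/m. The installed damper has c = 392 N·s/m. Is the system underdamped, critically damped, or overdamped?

underdamped

c_c = 2√(k·m) = 789.8 N·s/m; ζ = c/c_c = 392/789.8 = 0.496.
Since ζ < 1 the system is underdamped.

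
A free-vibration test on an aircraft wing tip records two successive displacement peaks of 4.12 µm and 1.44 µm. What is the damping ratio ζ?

0.165

Logarithmic decrement δ = (1/n)·ln(x₀/x_n) = (1/1)·ln(4.12/1.44) = (1/1)·ln(2.861) = 1.051.
ζ = δ/√(4π² + δ²) = 1.051/√(39.48 + 1.11) = 1.051/6.371 = 0.1650.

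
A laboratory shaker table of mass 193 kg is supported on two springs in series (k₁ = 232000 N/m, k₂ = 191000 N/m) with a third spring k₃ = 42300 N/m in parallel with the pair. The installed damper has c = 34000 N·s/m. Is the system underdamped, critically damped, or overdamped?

Series pair: k_s = k₁k₂/(k₁+k₂) = (232000)(191000)/(232000 + 191000) = 104800 N/m. In parallel with k₃: k_eq = 104800 + 42300 = 147100 N/m.
c_c = 2√(k_eq·m) = 10650 N·s/m; ζ = c/c_c = 34000/10650 = 3.19.
Since ζ > 1 the system is overdamped.

overdamped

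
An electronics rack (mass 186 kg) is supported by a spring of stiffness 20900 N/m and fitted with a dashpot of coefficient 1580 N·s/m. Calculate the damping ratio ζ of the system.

0.401

ω_n = √(k/m) = √(20900/186) = 10.60 rad/s.
Critical damping c_c = 2√(k·m) = 2√(20900 × 186) = 3943 N·s/m, so ζ = c/c_c = 1580/3943 = 0.4007.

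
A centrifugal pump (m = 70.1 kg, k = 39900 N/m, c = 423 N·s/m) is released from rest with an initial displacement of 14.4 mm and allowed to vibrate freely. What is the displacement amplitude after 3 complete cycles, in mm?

ζ = c/(2√(km)) = 423/(2√(39900 × 70.1)) = 423/3345 = 0.1265.
Logarithmic decrement δ = 2πζ/√(1 − ζ²) = 2π × 0.1265/√(1 − 0.0160) = 0.8010.
After n cycles, x_n/x₀ = e^(−nδ), so x_3 = 14.4 × e^(−3 × 0.8010) = 14.4 × 0.09044 = 1.302 mm.

1.30 mm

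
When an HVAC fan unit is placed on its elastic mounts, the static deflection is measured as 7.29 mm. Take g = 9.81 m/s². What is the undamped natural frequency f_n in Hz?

5.84 Hz

ω_n = √(g/δ_st) = √(9.81/0.00729) = √1346 = 36.68 rad/s.
f_n = ω_n/(2π) = 36.68/6.283 = 5.838 Hz.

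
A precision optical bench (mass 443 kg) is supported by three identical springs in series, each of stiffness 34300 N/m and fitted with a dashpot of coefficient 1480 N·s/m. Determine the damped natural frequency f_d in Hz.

Series springs: 1/k_eq = 3/34300, so k_eq = 34300/3 = 11430 N/m.
ω_n = √(k_eq/m) = √(11430/443) = 5.080 rad/s.
Critical damping c_c = 2√(k_eq·m) = 2√(11430 × 443) = 4501 N·s/m, so ζ = c/c_c = 1480/4501 = 0.3288.
ω_d = ω_n√(1 − ζ²) = 5.080 × √(1 − 0.108) = 4.798 rad/s.
f_d = ω_d/(2π) = 0.7636 Hz.

0.764 Hz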